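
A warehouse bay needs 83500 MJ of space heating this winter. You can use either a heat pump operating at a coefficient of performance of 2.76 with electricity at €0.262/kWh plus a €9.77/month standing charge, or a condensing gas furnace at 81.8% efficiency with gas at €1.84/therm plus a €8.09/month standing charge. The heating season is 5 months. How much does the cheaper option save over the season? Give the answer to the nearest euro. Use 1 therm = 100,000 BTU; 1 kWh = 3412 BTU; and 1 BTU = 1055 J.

Heat load = 83500 MJ = 83,500,000,000 J / 1055 = 79,146,919 BTU
Gas: input = 79,146,919 / 0.818 = 96,756,625 BTU = 967.6 therm → 967.6 × €1.84 = €1,780.32; + 5 × €8.09 standing = €1,820.77
Heat pump: 79,146,919 BTU / 3412 = 23,200 kWh heat; / 2.76 = 8,405 kWh in → × €0.262 = €2,202.00; + 5 × €9.77 standing = €2,250.85
Difference = |€1,820.77 − €2,250.85| = €430.08 ≈ €430

€430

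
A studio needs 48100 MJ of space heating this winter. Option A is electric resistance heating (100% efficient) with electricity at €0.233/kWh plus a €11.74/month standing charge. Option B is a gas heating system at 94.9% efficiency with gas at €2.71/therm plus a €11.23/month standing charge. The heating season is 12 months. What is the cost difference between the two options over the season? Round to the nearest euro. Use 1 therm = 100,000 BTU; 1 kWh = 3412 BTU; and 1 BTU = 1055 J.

Heat load = 48100 MJ = 48,100,000,000 J / 1055 = 45,592,417 BTU
Gas: input = 45,592,417 / 0.949 = 48,042,589 BTU = 480.4 therm → 480.4 × €2.71 = €1,301.95; + 12 × €11.23 standing = €1,436.71
Electric: 45,592,417 BTU / 3412 = 13,360 kWh → × €0.233 = €3,113.43; + 12 × €11.74 standing = €3,254.31
Difference = |€1,436.71 − €3,254.31| = €1,817.60 ≈ €1818

€1818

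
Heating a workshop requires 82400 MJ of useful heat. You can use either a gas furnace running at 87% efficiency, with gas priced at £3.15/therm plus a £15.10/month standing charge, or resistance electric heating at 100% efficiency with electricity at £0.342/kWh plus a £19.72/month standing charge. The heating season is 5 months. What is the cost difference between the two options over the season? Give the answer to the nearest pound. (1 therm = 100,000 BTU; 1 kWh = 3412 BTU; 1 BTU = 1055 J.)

Heat load = 82400 MJ = 82,400,000,000 J / 1055 = 78,104,265 BTU
Gas: input = 78,104,265 / 0.87 = 89,775,018 BTU = 897.8 therm → 897.8 × £3.15 = £2,827.91; + 5 × £15.10 standing = £2,903.41
Electric: 78,104,265 BTU / 3412 = 22,890 kWh → × £0.342 = £7,828.74; + 5 × £19.72 standing = £7,927.34
Difference = |£2,903.41 − £7,927.34| = £5,023.93 ≈ £5024

£5024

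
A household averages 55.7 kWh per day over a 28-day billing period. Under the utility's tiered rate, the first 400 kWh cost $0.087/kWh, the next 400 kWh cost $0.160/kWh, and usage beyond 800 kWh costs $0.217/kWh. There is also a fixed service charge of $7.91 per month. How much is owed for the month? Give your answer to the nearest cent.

Usage = 55.7 kWh/day × 28 days = 1559.6 kWh
First 400 kWh × $0.087 = $34.80
Next 400 kWh × $0.160 = $64.00
Remaining 759.6 kWh × $0.217 = $164.83
Energy charge = $263.63; + service $7.91 = $271.54

$271.54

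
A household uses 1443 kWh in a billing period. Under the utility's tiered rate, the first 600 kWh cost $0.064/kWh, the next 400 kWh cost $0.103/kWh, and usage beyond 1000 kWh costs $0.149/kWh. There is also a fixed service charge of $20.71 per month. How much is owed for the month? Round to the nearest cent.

First 600 kWh × $0.064 = $38.40
Next 400 kWh × $0.103 = $41.20
Remaining 443 kWh × $0.149 = $66.01
Energy charge = $145.61; + service $20.71 = $166.32

$166.32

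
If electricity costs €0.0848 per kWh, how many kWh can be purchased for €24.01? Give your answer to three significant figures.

283 kWh

€24.01 / €0.0848 per kWh = 283.1 kWh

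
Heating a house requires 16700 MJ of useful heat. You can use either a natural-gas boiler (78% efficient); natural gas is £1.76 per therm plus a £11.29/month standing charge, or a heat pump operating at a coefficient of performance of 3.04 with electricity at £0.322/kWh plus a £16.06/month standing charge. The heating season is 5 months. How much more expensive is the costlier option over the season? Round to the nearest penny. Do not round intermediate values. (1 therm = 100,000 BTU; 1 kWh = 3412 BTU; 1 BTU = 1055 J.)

Heat load = 16700 MJ = 16,700,000,000 J / 1055 = 15,829,384 BTU
Gas: input = 15,829,384 / 0.78 = 20,294,082 BTU = 202.9 therm → 202.9 × £1.76 = £357.18; + 5 × £11.29 standing = £413.63
Heat pump: 15,829,384 BTU / 3412 = 4,639 kWh heat; / 3.04 = 1,526 kWh in → × £0.322 = £491.40; + 5 × £16.06 standing = £571.70
Difference = |£413.63 − £571.70| = £158.08

£158.08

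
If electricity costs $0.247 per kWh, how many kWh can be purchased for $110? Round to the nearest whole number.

445 kWh

$110 / $0.247 per kWh = 445.3 kWh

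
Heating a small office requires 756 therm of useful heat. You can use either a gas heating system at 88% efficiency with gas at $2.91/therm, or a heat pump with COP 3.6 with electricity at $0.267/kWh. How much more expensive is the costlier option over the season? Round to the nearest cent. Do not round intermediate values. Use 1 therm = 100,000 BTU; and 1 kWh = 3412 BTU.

$856.64

Heat load = 756 therm × 100,000 = 75,600,000 BTU
Gas: input = 75,600,000 / 0.88 = 85,909,091 BTU = 859.1 therm → 859.1 × $2.91 = $2,499.95
Heat pump: 75,600,000 BTU / 3412 = 22,160 kWh heat; / 3.6 = 6,155 kWh in → × $0.267 = $1,643.32
Difference = |$2,499.95 − $1,643.32| = $856.64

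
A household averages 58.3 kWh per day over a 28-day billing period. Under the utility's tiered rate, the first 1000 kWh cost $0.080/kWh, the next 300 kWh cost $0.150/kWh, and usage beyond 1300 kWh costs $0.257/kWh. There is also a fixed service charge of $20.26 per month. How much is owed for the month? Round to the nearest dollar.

$231

Usage = 58.3 kWh/day × 28 days = 1632.4 kWh
First 1000 kWh × $0.080 = $80.00
Next 300 kWh × $0.150 = $45.00
Remaining 332.4 kWh × $0.257 = $85.43
Energy charge = $210.43; + service $20.26 = $230.69 ≈ $231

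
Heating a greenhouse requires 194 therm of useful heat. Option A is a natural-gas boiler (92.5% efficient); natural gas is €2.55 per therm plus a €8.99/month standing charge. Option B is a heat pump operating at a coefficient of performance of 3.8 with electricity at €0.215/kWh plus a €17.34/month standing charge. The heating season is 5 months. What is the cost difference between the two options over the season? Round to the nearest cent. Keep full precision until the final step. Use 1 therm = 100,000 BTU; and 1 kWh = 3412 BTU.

€171.36

Heat load = 194 therm × 100,000 = 19,400,000 BTU
Gas: input = 19,400,000 / 0.925 = 20,972,973 BTU = 209.7 therm → 209.7 × €2.55 = €534.81; + 5 × €8.99 standing = €579.76
Heat pump: 19,400,000 BTU / 3412 = 5,686 kWh heat; / 3.8 = 1,496 kWh in → × €0.215 = €321.70; + 5 × €17.34 standing = €408.40
Difference = |€579.76 − €408.40| = €171.36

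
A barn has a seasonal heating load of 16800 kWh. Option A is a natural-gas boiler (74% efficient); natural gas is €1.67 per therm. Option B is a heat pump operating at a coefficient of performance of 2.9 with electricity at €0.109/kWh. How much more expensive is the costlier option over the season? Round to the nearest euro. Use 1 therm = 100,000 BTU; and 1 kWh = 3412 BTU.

Heat load = 16800 kWh × 3412 = 57,321,600 BTU
Gas: input = 57,321,600 / 0.74 = 77,461,622 BTU = 774.6 therm → 774.6 × €1.67 = €1,293.61
Heat pump: 57,321,600 BTU / 3412 = 16,800 kWh heat; / 2.9 = 5,793 kWh in → × €0.109 = €631.45
Difference = |€1,293.61 − €631.45| = €662.16 ≈ €662

€662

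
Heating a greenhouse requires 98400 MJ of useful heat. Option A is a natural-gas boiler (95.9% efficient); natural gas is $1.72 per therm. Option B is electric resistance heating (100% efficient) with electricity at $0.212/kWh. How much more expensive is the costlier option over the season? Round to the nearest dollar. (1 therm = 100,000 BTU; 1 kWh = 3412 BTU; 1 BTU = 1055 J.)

$4122

Heat load = 98400 MJ = 98,400,000,000 J / 1055 = 93,270,142 BTU
Gas: input = 93,270,142 / 0.959 = 97,257,708 BTU = 972.6 therm → 972.6 × $1.72 = $1,672.83
Electric: 93,270,142 BTU / 3412 = 27,340 kWh → × $0.212 = $5,795.21
Difference = |$1,672.83 − $5,795.21| = $4,122.38 ≈ $4122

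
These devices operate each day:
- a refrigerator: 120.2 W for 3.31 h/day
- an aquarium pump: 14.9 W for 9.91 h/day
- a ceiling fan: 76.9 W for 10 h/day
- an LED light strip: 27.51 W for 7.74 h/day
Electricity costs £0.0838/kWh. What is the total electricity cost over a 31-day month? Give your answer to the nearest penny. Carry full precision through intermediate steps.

£3.97

refrigerator: 120.2 W × 3.31 h × 31 d = 12,334 Wh = 12.33 kWh
aquarium pump: 14.9 W × 9.91 h × 31 d = 4,577 Wh = 4.577 kWh
ceiling fan: 76.9 W × 10 h × 31 d = 23,839 Wh = 23.84 kWh
LED light strip: 27.51 W × 7.74 h × 31 d = 6,601 Wh = 6.601 kWh
Total energy = 12.33 + 4.577 + 23.84 + 6.601 = 47.35 kWh
Cost = 47.35 kWh × £0.0838 = £3.97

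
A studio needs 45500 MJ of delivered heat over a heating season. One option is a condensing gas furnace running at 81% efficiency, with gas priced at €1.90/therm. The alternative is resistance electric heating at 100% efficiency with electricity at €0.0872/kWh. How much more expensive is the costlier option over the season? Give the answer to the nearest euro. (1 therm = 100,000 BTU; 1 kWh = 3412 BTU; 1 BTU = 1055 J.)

€91

Heat load = 45500 MJ = 45,500,000,000 J / 1055 = 43,127,962 BTU
Gas: input = 43,127,962 / 0.81 = 53,244,398 BTU = 532.4 therm → 532.4 × €1.90 = €1,011.64
Electric: 43,127,962 BTU / 3412 = 12,640 kWh → × €0.0872 = €1,102.22
Difference = |€1,011.64 − €1,102.22| = €90.57 ≈ €91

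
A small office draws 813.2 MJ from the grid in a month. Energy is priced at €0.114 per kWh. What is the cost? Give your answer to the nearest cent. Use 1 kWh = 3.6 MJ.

813.2 MJ × (0.27778 kWh/MJ) = 225.9 kWh
Cost = 225.9 kWh × €0.114/kWh = €25.75

€25.75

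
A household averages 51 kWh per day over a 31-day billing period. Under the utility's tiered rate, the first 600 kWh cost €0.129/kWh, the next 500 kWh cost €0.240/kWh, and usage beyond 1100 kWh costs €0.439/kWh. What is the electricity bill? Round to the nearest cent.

Usage = 51 kWh/day × 31 days = 1581 kWh
First 600 kWh × €0.129 = €77.40
Next 500 kWh × €0.240 = €120.00
Remaining 481 kWh × €0.439 = €211.16
Total = €408.56

€408.56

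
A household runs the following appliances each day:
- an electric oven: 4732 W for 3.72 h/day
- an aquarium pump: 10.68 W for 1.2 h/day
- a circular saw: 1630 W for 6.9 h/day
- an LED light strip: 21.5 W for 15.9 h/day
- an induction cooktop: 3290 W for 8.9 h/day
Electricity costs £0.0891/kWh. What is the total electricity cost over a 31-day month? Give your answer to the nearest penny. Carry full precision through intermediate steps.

electric oven: 4732 W × 3.72 h × 31 d = 545,694 Wh = 545.7 kWh
aquarium pump: 10.68 W × 1.2 h × 31 d = 397 Wh = 0.3973 kWh
circular saw: 1630 W × 6.9 h × 31 d = 348,657 Wh = 348.7 kWh
LED light strip: 21.5 W × 15.9 h × 31 d = 10,597 Wh = 10.6 kWh
induction cooktop: 3290 W × 8.9 h × 31 d = 907,711 Wh = 907.7 kWh
Total energy = 545.7 + 0.3973 + 348.7 + 10.6 + 907.7 = 1,813 kWh
Cost = 1,813 kWh × £0.0891 = £161.54

£161.54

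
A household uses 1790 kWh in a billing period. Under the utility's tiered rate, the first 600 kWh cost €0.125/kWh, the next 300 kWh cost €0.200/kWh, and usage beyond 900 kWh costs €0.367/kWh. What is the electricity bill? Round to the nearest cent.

€461.63

First 600 kWh × €0.125 = €75.00
Next 300 kWh × €0.200 = €60.00
Remaining 890 kWh × €0.367 = €326.63
Total = €461.63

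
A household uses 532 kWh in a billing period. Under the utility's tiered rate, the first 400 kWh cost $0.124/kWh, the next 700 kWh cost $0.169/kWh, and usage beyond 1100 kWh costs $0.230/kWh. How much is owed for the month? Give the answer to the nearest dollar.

First 400 kWh × $0.124 = $49.60
Next 132 kWh × $0.169 = $22.31
Remaining tier: 0 kWh (not reached)
Total = $71.91 ≈ $72

$72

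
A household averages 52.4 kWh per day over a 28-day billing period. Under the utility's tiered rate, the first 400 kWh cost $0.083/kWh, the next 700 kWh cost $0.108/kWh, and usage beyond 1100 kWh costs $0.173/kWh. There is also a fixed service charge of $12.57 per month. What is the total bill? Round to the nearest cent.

Usage = 52.4 kWh/day × 28 days = 1467.2 kWh
First 400 kWh × $0.083 = $33.20
Next 700 kWh × $0.108 = $75.60
Remaining 367.2 kWh × $0.173 = $63.53
Energy charge = $172.33; + service $12.57 = $184.90

$184.90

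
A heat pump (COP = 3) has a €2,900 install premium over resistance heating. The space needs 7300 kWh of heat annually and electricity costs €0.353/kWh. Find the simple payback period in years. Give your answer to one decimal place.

Resistance: 7300 kWh × €0.353 = €2,576.90/yr
Heat pump: 7300 / 3 = 2433 kWh in → × €0.353 = €858.97/yr
Annual savings = €1,717.93
Payback = €2,900 / €1,717.93 = 1.69 years

1.7 years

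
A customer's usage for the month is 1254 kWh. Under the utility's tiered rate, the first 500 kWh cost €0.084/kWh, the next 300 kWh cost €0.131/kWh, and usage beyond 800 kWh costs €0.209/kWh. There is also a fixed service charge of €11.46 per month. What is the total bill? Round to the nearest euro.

First 500 kWh × €0.084 = €42.00
Next 300 kWh × €0.131 = €39.30
Remaining 454 kWh × €0.209 = €94.89
Energy charge = €176.19; + service €11.46 = €187.65 ≈ €188

€188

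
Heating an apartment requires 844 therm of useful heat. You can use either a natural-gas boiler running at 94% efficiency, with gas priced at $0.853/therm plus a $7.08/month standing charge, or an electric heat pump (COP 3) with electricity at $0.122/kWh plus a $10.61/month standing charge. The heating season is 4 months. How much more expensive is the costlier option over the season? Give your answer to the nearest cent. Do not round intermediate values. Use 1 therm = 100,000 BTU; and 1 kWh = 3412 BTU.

$254.17

Heat load = 844 therm × 100,000 = 84,400,000 BTU
Gas: input = 84,400,000 / 0.940 = 89,787,234 BTU = 897.9 therm → 897.9 × $0.853 = $765.89; + 4 × $7.08 standing = $794.21
Heat pump: 84,400,000 BTU / 3412 = 24,740 kWh heat; / 3 = 8,245 kWh in → × $0.122 = $1,005.94; + 4 × $10.61 standing = $1,048.38
Difference = |$794.21 − $1,048.38| = $254.17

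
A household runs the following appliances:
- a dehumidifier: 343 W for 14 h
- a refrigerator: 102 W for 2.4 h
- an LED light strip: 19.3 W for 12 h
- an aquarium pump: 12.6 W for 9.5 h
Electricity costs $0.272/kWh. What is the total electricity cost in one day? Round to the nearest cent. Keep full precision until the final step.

dehumidifier: 343 W × 14 h = 4,802 Wh = 4.802 kWh
refrigerator: 102 W × 2.4 h = 245 Wh = 0.2448 kWh
LED light strip: 19.3 W × 12 h = 232 Wh = 0.2316 kWh
aquarium pump: 12.6 W × 9.5 h = 120 Wh = 0.1197 kWh
Total energy = 4.802 + 0.2448 + 0.2316 + 0.1197 = 5.398 kWh
Cost = 5.398 kWh × $0.272 = $1.47

$1.47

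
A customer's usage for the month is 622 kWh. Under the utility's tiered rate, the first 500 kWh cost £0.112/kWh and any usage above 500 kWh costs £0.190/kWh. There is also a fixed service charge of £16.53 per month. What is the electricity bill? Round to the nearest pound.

First 500 kWh × £0.112 = £56.00
Remaining 122 kWh × £0.190 = £23.18
Energy charge = £79.18; + service £16.53 = £95.71 ≈ £96

£96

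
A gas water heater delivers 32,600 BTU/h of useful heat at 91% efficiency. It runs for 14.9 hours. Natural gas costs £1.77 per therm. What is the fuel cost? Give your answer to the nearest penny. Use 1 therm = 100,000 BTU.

£9.45

Heat delivered = 32,600 BTU/h × 14.9 h = 485,740 BTU
Gas input = 485,740 / 0.91 = 533,780 BTU
= 533,780 / 100,000 = 5.338 therm
Cost = 5.338 × £1.77/therm = £9.45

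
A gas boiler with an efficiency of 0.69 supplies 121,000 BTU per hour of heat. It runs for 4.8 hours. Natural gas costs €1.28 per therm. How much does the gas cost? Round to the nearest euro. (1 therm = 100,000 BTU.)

€11

Heat delivered = 121,000 BTU/h × 4.8 h = 580,800 BTU
Gas input = 580,800 / 0.69 = 841,739 BTU
= 841,739 / 100,000 = 8.417 therm
Cost = 8.417 × €1.28/therm = €10.77 ≈ €11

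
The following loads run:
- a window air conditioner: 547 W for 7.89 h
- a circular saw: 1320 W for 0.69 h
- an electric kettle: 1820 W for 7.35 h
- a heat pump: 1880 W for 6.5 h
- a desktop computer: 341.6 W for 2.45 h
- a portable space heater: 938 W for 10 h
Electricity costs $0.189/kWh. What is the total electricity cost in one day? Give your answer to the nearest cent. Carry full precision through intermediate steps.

$7.76

window air conditioner: 547 W × 7.89 h = 4,316 Wh = 4.316 kWh
circular saw: 1320 W × 0.69 h = 911 Wh = 0.9108 kWh
electric kettle: 1820 W × 7.35 h = 13,377 Wh = 13.38 kWh
heat pump: 1880 W × 6.5 h = 12,220 Wh = 12.22 kWh
desktop computer: 341.6 W × 2.45 h = 837 Wh = 0.8369 kWh
portable space heater: 938 W × 10 h = 9,380 Wh = 9.38 kWh
Total energy = 4.316 + 0.9108 + 13.38 + 12.22 + 0.8369 + 9.38 = 41.04 kWh
Cost = 41.04 kWh × $0.189 = $7.76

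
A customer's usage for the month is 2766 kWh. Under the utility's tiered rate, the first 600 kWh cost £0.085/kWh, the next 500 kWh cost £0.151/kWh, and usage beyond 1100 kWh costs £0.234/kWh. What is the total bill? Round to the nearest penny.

First 600 kWh × £0.085 = £51.00
Next 500 kWh × £0.151 = £75.50
Remaining 1666 kWh × £0.234 = £389.84
Total = £516.34

£516.34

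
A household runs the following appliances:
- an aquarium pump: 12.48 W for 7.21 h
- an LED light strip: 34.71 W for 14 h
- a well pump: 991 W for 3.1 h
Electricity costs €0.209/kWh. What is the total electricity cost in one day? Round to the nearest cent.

aquarium pump: 12.48 W × 7.21 h = 90 Wh = 0.08998 kWh
LED light strip: 34.71 W × 14 h = 486 Wh = 0.4859 kWh
well pump: 991 W × 3.1 h = 3,072 Wh = 3.072 kWh
Total energy = 0.08998 + 0.4859 + 3.072 = 3.648 kWh
Cost = 3.648 kWh × €0.209 = €0.76

€0.76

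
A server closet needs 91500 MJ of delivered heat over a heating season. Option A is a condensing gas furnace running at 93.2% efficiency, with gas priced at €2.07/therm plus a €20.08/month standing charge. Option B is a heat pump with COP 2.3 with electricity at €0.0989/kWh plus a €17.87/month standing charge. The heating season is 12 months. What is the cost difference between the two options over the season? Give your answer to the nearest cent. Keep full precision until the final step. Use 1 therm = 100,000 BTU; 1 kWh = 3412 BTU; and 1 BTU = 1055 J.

Heat load = 91500 MJ = 91,500,000,000 J / 1055 = 86,729,858 BTU
Gas: input = 86,729,858 / 0.932 = 93,057,787 BTU = 930.6 therm → 930.6 × €2.07 = €1,926.30; + 12 × €20.08 standing = €2,167.26
Heat pump: 86,729,858 BTU / 3412 = 25,420 kWh heat; / 2.3 = 11,050 kWh in → × €0.0989 = €1,093.02; + 12 × €17.87 standing = €1,307.46
Difference = |€2,167.26 − €1,307.46| = €859.80

€859.80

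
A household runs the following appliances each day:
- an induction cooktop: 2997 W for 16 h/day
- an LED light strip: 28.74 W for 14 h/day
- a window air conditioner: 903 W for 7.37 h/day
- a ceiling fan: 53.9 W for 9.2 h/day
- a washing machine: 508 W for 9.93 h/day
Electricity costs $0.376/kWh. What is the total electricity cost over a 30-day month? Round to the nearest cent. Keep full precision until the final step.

induction cooktop: 2997 W × 16 h × 30 d = 1,438,560 Wh = 1,439 kWh
LED light strip: 28.74 W × 14 h × 30 d = 12,071 Wh = 12.07 kWh
window air conditioner: 903 W × 7.37 h × 30 d = 199,653 Wh = 199.7 kWh
ceiling fan: 53.9 W × 9.2 h × 30 d = 14,876 Wh = 14.88 kWh
washing machine: 508 W × 9.93 h × 30 d = 151,333 Wh = 151.3 kWh
Total energy = 1,439 + 12.07 + 199.7 + 14.88 + 151.3 = 1,816 kWh
Cost = 1,816 kWh × $0.376 = $683.00

$683.00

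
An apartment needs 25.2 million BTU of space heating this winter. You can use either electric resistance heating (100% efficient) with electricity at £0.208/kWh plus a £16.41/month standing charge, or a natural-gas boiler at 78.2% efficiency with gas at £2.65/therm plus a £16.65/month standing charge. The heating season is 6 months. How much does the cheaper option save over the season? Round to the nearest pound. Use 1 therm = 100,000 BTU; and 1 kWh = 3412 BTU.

Heat load = 25.2 × 10⁶ BTU = 25,200,000 BTU
Gas: input = 25,200,000 / 0.782 = 32,225,064 BTU = 322.3 therm → 322.3 × £2.65 = £853.96; + 6 × £16.65 standing = £953.86
Electric: 25,200,000 BTU / 3412 = 7,386 kWh → × £0.208 = £1,536.23; + 6 × £16.41 standing = £1,634.69
Difference = |£953.86 − £1,634.69| = £680.82 ≈ £681

£681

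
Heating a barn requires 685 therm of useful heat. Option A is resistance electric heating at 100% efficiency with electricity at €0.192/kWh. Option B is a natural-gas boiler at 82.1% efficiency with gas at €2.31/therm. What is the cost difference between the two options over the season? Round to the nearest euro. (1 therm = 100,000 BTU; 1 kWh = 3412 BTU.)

€1927

Heat load = 685 therm × 100,000 = 68,500,000 BTU
Gas: input = 68,500,000 / 0.821 = 83,434,836 BTU = 834.3 therm → 834.3 × €2.31 = €1,927.34
Electric: 68,500,000 BTU / 3412 = 20,080 kWh → × €0.192 = €3,854.63
Difference = |€1,927.34 − €3,854.63| = €1,927.29 ≈ €1927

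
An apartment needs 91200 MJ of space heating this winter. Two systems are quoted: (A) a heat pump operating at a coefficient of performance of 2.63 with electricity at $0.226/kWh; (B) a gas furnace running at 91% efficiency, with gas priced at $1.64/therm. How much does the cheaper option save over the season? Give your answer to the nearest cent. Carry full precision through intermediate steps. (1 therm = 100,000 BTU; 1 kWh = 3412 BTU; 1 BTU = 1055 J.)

$619.22

Heat load = 91200 MJ = 91,200,000,000 J / 1055 = 86,445,498 BTU
Gas: input = 86,445,498 / 0.910 = 94,995,052 BTU = 950 therm → 950 × $1.64 = $1,557.92
Heat pump: 86,445,498 BTU / 3412 = 25,340 kWh heat; / 2.63 = 9,633 kWh in → × $0.226 = $2,177.14
Difference = |$1,557.92 − $2,177.14| = $619.22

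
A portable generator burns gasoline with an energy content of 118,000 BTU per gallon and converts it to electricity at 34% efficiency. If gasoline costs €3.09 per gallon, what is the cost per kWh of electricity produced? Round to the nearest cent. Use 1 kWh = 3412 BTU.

Electrical output per gallon = 118,000 BTU × 0.34 / 3412 BTU/kWh = 11.76 kWh
Cost per kWh = €3.09 / 11.76 kWh = €0.263

€0.26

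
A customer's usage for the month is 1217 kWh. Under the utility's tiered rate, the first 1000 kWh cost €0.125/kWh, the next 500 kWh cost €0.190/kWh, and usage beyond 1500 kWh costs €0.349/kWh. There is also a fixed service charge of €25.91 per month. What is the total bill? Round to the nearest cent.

€192.14

First 1000 kWh × €0.125 = €125.00
Next 217 kWh × €0.190 = €41.23
Remaining tier: 0 kWh (not reached)
Energy charge = €166.23; + service €25.91 = €192.14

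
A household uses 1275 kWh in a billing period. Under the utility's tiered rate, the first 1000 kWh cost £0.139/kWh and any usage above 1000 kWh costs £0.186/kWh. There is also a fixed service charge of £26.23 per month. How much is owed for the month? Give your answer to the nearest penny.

£216.38

First 1000 kWh × £0.139 = £139.00
Remaining 275 kWh × £0.186 = £51.15
Energy charge = £190.15; + service £26.23 = £216.38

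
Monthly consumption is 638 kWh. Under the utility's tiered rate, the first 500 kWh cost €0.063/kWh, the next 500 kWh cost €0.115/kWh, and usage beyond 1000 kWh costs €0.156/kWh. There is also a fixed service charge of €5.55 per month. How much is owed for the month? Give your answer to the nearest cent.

First 500 kWh × €0.063 = €31.50
Next 138 kWh × €0.115 = €15.87
Remaining tier: 0 kWh (not reached)
Energy charge = €47.37; + service €5.55 = €52.92

€52.92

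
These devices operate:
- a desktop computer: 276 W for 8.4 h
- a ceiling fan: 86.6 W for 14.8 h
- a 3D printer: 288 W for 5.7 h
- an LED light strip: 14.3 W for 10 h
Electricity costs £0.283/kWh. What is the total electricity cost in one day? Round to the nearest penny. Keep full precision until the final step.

desktop computer: 276 W × 8.4 h = 2,318 Wh = 2.318 kWh
ceiling fan: 86.6 W × 14.8 h = 1,282 Wh = 1.282 kWh
3D printer: 288 W × 5.7 h = 1,642 Wh = 1.642 kWh
LED light strip: 14.3 W × 10 h = 143 Wh = 0.143 kWh
Total energy = 2.318 + 1.282 + 1.642 + 0.143 = 5.385 kWh
Cost = 5.385 kWh × £0.283 = £1.52

£1.52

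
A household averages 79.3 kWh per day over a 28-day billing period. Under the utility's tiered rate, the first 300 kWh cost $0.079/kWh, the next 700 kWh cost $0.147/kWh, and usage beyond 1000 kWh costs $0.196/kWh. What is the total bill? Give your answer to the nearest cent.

Usage = 79.3 kWh/day × 28 days = 2220.4 kWh
First 300 kWh × $0.079 = $23.70
Next 700 kWh × $0.147 = $102.90
Remaining 1220.4 kWh × $0.196 = $239.20
Total = $365.80

$365.80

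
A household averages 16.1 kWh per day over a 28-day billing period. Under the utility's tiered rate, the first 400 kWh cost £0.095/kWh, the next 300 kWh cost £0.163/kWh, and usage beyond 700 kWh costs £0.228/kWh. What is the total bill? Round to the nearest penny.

Usage = 16.1 kWh/day × 28 days = 450.8 kWh
First 400 kWh × £0.095 = £38.00
Next 50.8 kWh × £0.163 = £8.28
Remaining tier: 0 kWh (not reached)
Total = £46.28

£46.28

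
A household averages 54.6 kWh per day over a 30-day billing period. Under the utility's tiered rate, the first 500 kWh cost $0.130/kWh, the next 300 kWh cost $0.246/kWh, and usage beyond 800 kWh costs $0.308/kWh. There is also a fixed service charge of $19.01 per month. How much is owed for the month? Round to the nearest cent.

Usage = 54.6 kWh/day × 30 days = 1638 kWh
First 500 kWh × $0.130 = $65.00
Next 300 kWh × $0.246 = $73.80
Remaining 838 kWh × $0.308 = $258.10
Energy charge = $396.90; + service $19.01 = $415.91

$415.91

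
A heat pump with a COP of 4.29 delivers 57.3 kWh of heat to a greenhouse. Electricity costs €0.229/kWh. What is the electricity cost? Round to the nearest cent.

€3.06

Electrical input = 57.3 kWh / 4.29 = 13.36 kWh
Cost = 13.36 × €0.229/kWh = €3.06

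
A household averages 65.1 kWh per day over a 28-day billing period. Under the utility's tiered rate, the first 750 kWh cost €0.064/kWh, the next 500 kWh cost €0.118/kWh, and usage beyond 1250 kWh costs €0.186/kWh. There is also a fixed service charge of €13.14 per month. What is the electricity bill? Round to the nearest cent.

Usage = 65.1 kWh/day × 28 days = 1822.8 kWh
First 750 kWh × €0.064 = €48.00
Next 500 kWh × €0.118 = €59.00
Remaining 572.8 kWh × €0.186 = €106.54
Energy charge = €213.54; + service €13.14 = €226.68

€226.68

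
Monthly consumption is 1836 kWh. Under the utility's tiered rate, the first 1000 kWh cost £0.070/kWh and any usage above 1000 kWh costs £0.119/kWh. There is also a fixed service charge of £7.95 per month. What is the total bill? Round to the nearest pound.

First 1000 kWh × £0.070 = £70.00
Remaining 836 kWh × £0.119 = £99.48
Energy charge = £169.48; + service £7.95 = £177.43 ≈ £177

£177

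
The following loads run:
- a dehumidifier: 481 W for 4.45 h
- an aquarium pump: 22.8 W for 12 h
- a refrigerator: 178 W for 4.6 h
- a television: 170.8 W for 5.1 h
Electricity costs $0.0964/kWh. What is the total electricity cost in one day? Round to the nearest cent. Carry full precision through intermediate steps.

dehumidifier: 481 W × 4.45 h = 2,140 Wh = 2.14 kWh
aquarium pump: 22.8 W × 12 h = 274 Wh = 0.2736 kWh
refrigerator: 178 W × 4.6 h = 819 Wh = 0.8188 kWh
television: 170.8 W × 5.1 h = 871 Wh = 0.8711 kWh
Total energy = 2.14 + 0.2736 + 0.8188 + 0.8711 = 4.104 kWh
Cost = 4.104 kWh × $0.0964 = $0.40

$0.40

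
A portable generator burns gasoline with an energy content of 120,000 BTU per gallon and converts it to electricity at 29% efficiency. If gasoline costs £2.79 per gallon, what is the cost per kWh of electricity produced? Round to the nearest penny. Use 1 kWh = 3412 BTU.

Electrical output per gallon = 120,000 BTU × 0.29 / 3412 BTU/kWh = 10.2 kWh
Cost per kWh = £2.79 / 10.2 kWh = £0.274

£0.27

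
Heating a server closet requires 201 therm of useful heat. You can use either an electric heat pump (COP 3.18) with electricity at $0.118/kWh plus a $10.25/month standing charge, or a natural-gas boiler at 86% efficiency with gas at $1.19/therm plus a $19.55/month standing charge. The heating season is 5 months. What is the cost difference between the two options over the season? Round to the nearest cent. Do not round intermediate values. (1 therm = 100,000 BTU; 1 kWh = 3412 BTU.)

$106.03

Heat load = 201 therm × 100,000 = 20,100,000 BTU
Gas: input = 20,100,000 / 0.86 = 23,372,093 BTU = 233.7 therm → 233.7 × $1.19 = $278.13; + 5 × $19.55 standing = $375.88
Heat pump: 20,100,000 BTU / 3412 = 5,891 kWh heat; / 3.18 = 1,853 kWh in → × $0.118 = $218.60; + 5 × $10.25 standing = $269.85
Difference = |$375.88 − $269.85| = $106.03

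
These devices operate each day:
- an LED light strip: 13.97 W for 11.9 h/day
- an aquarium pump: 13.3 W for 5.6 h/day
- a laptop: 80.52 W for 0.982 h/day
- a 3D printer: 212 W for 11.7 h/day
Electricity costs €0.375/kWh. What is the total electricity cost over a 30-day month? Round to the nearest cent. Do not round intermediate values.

€31.50

LED light strip: 13.97 W × 11.9 h × 30 d = 4,987 Wh = 4.987 kWh
aquarium pump: 13.3 W × 5.6 h × 30 d = 2,234 Wh = 2.234 kWh
laptop: 80.52 W × 0.982 h × 30 d = 2,372 Wh = 2.372 kWh
3D printer: 212 W × 11.7 h × 30 d = 74,412 Wh = 74.41 kWh
Total energy = 4.987 + 2.234 + 2.372 + 74.41 = 84.01 kWh
Cost = 84.01 kWh × €0.375 = €31.50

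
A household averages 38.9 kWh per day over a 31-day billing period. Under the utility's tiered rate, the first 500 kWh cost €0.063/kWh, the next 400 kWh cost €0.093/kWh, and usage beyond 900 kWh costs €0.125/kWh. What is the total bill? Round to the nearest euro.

€107

Usage = 38.9 kWh/day × 31 days = 1205.9 kWh
First 500 kWh × €0.063 = €31.50
Next 400 kWh × €0.093 = €37.20
Remaining 305.9 kWh × €0.125 = €38.24
Total = €106.94 ≈ €107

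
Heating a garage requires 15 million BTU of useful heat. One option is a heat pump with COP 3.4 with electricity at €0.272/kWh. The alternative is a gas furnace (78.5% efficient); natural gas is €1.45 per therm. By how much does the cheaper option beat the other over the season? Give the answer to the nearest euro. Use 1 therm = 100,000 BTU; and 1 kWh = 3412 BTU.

Heat load = 15 × 10⁶ BTU = 15,000,000 BTU
Gas: input = 15,000,000 / 0.785 = 19,108,280 BTU = 191.1 therm → 191.1 × €1.45 = €277.07
Heat pump: 15,000,000 BTU / 3412 = 4,396 kWh heat; / 3.4 = 1,293 kWh in → × €0.272 = €351.70
Difference = |€277.07 − €351.70| = €74.63 ≈ €75

€75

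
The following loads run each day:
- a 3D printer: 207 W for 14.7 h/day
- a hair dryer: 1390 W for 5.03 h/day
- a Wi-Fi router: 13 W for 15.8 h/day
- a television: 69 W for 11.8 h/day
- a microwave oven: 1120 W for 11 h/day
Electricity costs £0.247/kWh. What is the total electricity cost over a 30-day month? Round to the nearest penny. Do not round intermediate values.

3D printer: 207 W × 14.7 h × 30 d = 91,287 Wh = 91.29 kWh
hair dryer: 1390 W × 5.03 h × 30 d = 209,751 Wh = 209.8 kWh
Wi-Fi router: 13 W × 15.8 h × 30 d = 6,162 Wh = 6.162 kWh
television: 69 W × 11.8 h × 30 d = 24,426 Wh = 24.43 kWh
microwave oven: 1120 W × 11 h × 30 d = 369,600 Wh = 369.6 kWh
Total energy = 91.29 + 209.8 + 6.162 + 24.43 + 369.6 = 701.2 kWh
Cost = 701.2 kWh × £0.247 = £173.20

£173.20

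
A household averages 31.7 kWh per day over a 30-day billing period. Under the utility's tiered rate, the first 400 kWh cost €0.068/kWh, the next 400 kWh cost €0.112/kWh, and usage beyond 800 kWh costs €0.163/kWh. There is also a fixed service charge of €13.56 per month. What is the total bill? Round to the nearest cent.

€110.17

Usage = 31.7 kWh/day × 30 days = 951 kWh
First 400 kWh × €0.068 = €27.20
Next 400 kWh × €0.112 = €44.80
Remaining 151 kWh × €0.163 = €24.61
Energy charge = €96.61; + service €13.56 = €110.17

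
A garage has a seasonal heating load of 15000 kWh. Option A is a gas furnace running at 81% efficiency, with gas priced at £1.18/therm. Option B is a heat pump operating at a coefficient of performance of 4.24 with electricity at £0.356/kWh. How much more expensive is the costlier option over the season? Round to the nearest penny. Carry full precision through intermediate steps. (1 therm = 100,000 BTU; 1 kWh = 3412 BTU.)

Heat load = 15000 kWh × 3412 = 51,180,000 BTU
Gas: input = 51,180,000 / 0.81 = 63,185,185 BTU = 631.9 therm → 631.9 × £1.18 = £745.59
Heat pump: 51,180,000 BTU / 3412 = 15,000 kWh heat; / 4.24 = 3,538 kWh in → × £0.356 = £1,259.43
Difference = |£745.59 − £1,259.43| = £513.85

£513.85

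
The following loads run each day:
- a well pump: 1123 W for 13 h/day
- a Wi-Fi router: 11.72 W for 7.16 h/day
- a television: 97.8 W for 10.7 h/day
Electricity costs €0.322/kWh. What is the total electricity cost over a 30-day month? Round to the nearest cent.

€151.95

well pump: 1123 W × 13 h × 30 d = 437,970 Wh = 438 kWh
Wi-Fi router: 11.72 W × 7.16 h × 30 d = 2,517 Wh = 2.517 kWh
television: 97.8 W × 10.7 h × 30 d = 31,394 Wh = 31.39 kWh
Total energy = 438 + 2.517 + 31.39 = 471.9 kWh
Cost = 471.9 kWh × €0.322 = €151.95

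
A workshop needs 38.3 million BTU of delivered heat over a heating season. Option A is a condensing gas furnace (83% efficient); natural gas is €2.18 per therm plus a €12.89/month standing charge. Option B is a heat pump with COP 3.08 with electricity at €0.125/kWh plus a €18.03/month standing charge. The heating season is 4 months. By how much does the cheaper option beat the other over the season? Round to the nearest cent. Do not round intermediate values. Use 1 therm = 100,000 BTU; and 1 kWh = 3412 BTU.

Heat load = 38.3 × 10⁶ BTU = 38,300,000 BTU
Gas: input = 38,300,000 / 0.83 = 46,144,578 BTU = 461.4 therm → 461.4 × €2.18 = €1,005.95; + 4 × €12.89 standing = €1,057.51
Heat pump: 38,300,000 BTU / 3412 = 11,230 kWh heat; / 3.08 = 3,645 kWh in → × €0.125 = €455.56; + 4 × €18.03 standing = €527.68
Difference = |€1,057.51 − €527.68| = €529.83

€529.83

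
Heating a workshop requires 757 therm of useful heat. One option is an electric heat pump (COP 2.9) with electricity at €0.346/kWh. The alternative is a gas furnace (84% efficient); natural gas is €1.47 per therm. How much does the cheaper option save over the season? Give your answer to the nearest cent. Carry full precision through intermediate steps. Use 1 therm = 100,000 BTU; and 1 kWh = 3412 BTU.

Heat load = 757 therm × 100,000 = 75,700,000 BTU
Gas: input = 75,700,000 / 0.84 = 90,119,048 BTU = 901.2 therm → 901.2 × €1.47 = €1,324.75
Heat pump: 75,700,000 BTU / 3412 = 22,190 kWh heat; / 2.9 = 7,650 kWh in → × €0.346 = €2,647.07
Difference = |€1,324.75 − €2,647.07| = €1,322.32

€1322.32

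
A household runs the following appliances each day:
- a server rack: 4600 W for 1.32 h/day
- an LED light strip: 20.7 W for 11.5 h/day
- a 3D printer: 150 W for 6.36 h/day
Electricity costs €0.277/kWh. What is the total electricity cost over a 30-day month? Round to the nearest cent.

server rack: 4600 W × 1.32 h × 30 d = 182,160 Wh = 182.2 kWh
LED light strip: 20.7 W × 11.5 h × 30 d = 7,141 Wh = 7.141 kWh
3D printer: 150 W × 6.36 h × 30 d = 28,620 Wh = 28.62 kWh
Total energy = 182.2 + 7.141 + 28.62 = 217.9 kWh
Cost = 217.9 kWh × €0.277 = €60.36

€60.36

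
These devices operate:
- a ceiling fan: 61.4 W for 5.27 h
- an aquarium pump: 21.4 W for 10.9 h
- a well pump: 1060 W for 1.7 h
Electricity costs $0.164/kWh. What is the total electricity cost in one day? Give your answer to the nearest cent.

ceiling fan: 61.4 W × 5.27 h = 324 Wh = 0.3236 kWh
aquarium pump: 21.4 W × 10.9 h = 233 Wh = 0.2333 kWh
well pump: 1060 W × 1.7 h = 1,802 Wh = 1.802 kWh
Total energy = 0.3236 + 0.2333 + 1.802 = 2.359 kWh
Cost = 2.359 kWh × $0.164 = $0.39

$0.39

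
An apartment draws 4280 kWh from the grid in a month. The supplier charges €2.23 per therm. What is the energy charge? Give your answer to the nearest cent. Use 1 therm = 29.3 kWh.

4280 kWh × (0.03413 therm/kWh) = 146.1 therm
Cost = 146.1 therm × €2.23/therm = €325.75

€325.75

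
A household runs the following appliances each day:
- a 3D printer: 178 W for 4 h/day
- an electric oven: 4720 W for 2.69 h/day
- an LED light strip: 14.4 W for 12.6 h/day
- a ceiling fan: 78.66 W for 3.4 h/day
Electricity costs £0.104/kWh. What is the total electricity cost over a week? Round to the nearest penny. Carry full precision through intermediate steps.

3D printer: 178 W × 4 h × 7 d = 4,984 Wh = 4.984 kWh
electric oven: 4720 W × 2.69 h × 7 d = 88,878 Wh = 88.88 kWh
LED light strip: 14.4 W × 12.6 h × 7 d = 1,270 Wh = 1.27 kWh
ceiling fan: 78.66 W × 3.4 h × 7 d = 1,872 Wh = 1.872 kWh
Total energy = 4.984 + 88.88 + 1.27 + 1.872 = 97 kWh
Cost = 97 kWh × £0.104 = £10.09

£10.09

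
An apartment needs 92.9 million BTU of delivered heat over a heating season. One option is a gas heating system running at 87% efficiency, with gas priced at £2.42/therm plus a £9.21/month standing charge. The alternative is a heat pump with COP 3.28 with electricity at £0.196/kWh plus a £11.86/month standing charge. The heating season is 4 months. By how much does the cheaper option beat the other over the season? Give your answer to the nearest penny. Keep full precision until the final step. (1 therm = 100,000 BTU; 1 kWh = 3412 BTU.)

Heat load = 92.9 × 10⁶ BTU = 92,900,000 BTU
Gas: input = 92,900,000 / 0.87 = 106,781,609 BTU = 1,068 therm → 1,068 × £2.42 = £2,584.11; + 4 × £9.21 standing = £2,620.95
Heat pump: 92,900,000 BTU / 3412 = 27,230 kWh heat; / 3.28 = 8,301 kWh in → × £0.196 = £1,627.01; + 4 × £11.86 standing = £1,674.45
Difference = |£2,620.95 − £1,674.45| = £946.51

£946.51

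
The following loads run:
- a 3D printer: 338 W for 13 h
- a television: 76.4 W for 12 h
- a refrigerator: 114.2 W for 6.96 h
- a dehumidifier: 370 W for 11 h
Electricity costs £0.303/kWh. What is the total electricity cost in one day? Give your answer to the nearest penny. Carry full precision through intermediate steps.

£3.08

3D printer: 338 W × 13 h = 4,394 Wh = 4.394 kWh
television: 76.4 W × 12 h = 917 Wh = 0.9168 kWh
refrigerator: 114.2 W × 6.96 h = 795 Wh = 0.7948 kWh
dehumidifier: 370 W × 11 h = 4,070 Wh = 4.07 kWh
Total energy = 4.394 + 0.9168 + 0.7948 + 4.07 = 10.18 kWh
Cost = 10.18 kWh × £0.303 = £3.08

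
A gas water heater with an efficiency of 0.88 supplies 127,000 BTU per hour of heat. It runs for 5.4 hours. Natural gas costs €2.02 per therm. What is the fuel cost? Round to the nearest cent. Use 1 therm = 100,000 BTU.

€15.74

Heat delivered = 127,000 BTU/h × 5.4 h = 685,800 BTU
Gas input = 685,800 / 0.88 = 779,318 BTU
= 779,318 / 100,000 = 7.793 therm
Cost = 7.793 × €2.02/therm = €15.74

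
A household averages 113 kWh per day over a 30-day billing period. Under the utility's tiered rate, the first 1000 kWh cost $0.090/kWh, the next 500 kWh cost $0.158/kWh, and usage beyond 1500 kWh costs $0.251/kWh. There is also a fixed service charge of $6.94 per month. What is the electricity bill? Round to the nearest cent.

Usage = 113 kWh/day × 30 days = 3390 kWh
First 1000 kWh × $0.090 = $90.00
Next 500 kWh × $0.158 = $79.00
Remaining 1890 kWh × $0.251 = $474.39
Energy charge = $643.39; + service $6.94 = $650.33

$650.33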